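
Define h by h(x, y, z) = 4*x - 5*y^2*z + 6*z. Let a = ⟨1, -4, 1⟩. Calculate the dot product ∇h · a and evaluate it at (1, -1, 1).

-35

∂h/∂x = 4
∂h/∂y = -10*y*z
∂h/∂z = -5*y^2 + 6
∇h at (1, -1, 1) = (4, 10, 1)
∇h · a = (4)(1) + (10)(-4) + (1)(1) = -35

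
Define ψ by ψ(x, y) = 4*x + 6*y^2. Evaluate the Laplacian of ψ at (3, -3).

∂²ψ/∂x² = 0
∂²ψ/∂y² = 12
∇²ψ = 12
At (3, -3): 12.

12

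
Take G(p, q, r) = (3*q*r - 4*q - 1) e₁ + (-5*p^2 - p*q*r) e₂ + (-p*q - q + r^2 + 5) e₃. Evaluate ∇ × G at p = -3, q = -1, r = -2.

(∇×G)₁ = ∂G₃/∂q − ∂G₂/∂r = p*q - p - 1
(∇×G)₂ = ∂G₁/∂r − ∂G₃/∂p = 4*q
(∇×G)₃ = ∂G₂/∂p − ∂G₁/∂q = -10*p - q*r - 3*r + 4
∇×G = (p*q - p - 1, 4*q, -10*p - q*r - 3*r + 4)
At (-3, -1, -2): (5, -4, 38).

(5, -4, 38)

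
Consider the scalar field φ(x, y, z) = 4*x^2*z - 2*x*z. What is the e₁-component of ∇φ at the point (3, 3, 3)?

66

(∇φ)_1 = ∂φ/∂x = 8*x*z - 2*z
At (3, 3, 3): 66.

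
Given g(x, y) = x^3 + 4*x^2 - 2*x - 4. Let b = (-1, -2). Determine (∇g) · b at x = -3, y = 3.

-1

∂g/∂x = 3*x^2 + 8*x - 2
∂g/∂y = 0
∇g at (-3, 3) = (1, 0)
∇g · b = (1)(-1) + (0)(-2) = -1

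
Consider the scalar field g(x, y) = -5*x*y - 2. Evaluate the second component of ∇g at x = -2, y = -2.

(∇g)_2 = ∂g/∂y = -5*x
At (-2, -2): 10.

10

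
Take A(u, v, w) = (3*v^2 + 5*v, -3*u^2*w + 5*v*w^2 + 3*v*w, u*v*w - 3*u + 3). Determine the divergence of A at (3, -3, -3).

27

∂A₁/∂u = 0
∂A₂/∂v = 5*w^2 + 3*w
∂A₃/∂w = u*v
∇·A = u*v + 5*w^2 + 3*w
At (3, -3, -3): 27.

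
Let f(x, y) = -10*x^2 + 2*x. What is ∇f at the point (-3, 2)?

(62, 0)

∂f/∂x = -20*x + 2
∂f/∂y = 0
∇f = (-20*x + 2, 0)
At (-3, 2): (62, 0).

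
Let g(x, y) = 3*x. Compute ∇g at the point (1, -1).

(3, 0)

∂g/∂x = 3
∂g/∂y = 0
∇g = (3, 0)
At (1, -1): (3, 0).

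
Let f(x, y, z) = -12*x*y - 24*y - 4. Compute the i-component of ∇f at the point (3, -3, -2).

36

(∇f)_1 = ∂f/∂x = -12*y
At (3, -3, -2): 36.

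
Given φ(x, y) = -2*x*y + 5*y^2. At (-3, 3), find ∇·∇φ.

10

∂²φ/∂x² = 0
∂²φ/∂y² = 10
∇²φ = 10
At (-3, 3): 10.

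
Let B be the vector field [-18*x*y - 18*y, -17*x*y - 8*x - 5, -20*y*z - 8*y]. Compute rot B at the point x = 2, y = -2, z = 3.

(-68, 0, 80)

(∇×B)₁ = ∂B₃/∂y − ∂B₂/∂z = -20*z - 8
(∇×B)₂ = ∂B₁/∂z − ∂B₃/∂x = 0
(∇×B)₃ = ∂B₂/∂x − ∂B₁/∂y = 18*x - 17*y + 10
∇×B = (-20*z - 8, 0, 18*x - 17*y + 10)
At (2, -2, 3): (-68, 0, 80).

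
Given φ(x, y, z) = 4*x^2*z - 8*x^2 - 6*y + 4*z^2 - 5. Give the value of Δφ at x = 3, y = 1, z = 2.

∂²φ/∂x² = 8*(z - 2)
∂²φ/∂y² = 0
∂²φ/∂z² = 8
∇²φ = 8*z - 8
At (3, 1, 2): 8.

8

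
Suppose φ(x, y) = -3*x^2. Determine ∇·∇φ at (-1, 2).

-6

∂²φ/∂x² = -6
∂²φ/∂y² = 0
∇²φ = -6
At (-1, 2): -6.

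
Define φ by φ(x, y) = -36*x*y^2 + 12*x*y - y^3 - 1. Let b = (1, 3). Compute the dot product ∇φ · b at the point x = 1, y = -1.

195

∂φ/∂x = -36*y^2 + 12*y
∂φ/∂y = -72*x*y + 12*x - 3*y^2
∇φ at (1, -1) = (-48, 81)
∇φ · b = (-48)(1) + (81)(3) = 195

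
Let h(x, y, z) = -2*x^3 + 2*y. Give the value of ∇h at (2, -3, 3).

∂h/∂x = -6*x^2
∂h/∂y = 2
∂h/∂z = 0
∇h = (-6*x^2, 2, 0)
At (2, -3, 3): (-24, 2, 0).

(-24, 2, 0)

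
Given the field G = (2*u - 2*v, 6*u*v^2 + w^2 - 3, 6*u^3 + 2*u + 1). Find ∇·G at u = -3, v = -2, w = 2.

74

∂G₁/∂u = 2
∂G₂/∂v = 12*u*v
∂G₃/∂w = 0
∇·G = 12*u*v + 2
At (-3, -2, 2): 74.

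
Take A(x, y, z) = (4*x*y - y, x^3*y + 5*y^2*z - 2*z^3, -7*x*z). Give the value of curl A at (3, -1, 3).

(49, 21, -38)

(∇×A)₁ = ∂A₃/∂y − ∂A₂/∂z = -5*y^2 + 6*z^2
(∇×A)₂ = ∂A₁/∂z − ∂A₃/∂x = 7*z
(∇×A)₃ = ∂A₂/∂x − ∂A₁/∂y = 3*x^2*y - 4*x + 1
∇×A = (-5*y^2 + 6*z^2, 7*z, 3*x^2*y - 4*x + 1)
At (3, -1, 3): (49, 21, -38).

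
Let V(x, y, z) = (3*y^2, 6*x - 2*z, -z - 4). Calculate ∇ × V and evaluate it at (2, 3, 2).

(∇×V)₁ = ∂V₃/∂y − ∂V₂/∂z = 2
(∇×V)₂ = ∂V₁/∂z − ∂V₃/∂x = 0
(∇×V)₃ = ∂V₂/∂x − ∂V₁/∂y = -6*y + 6
∇×V = (2, 0, -6*y + 6)
At (2, 3, 2): (2, 0, -12).

(2, 0, -12)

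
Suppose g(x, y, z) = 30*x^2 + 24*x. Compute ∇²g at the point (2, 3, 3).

∂²g/∂x² = 60
∂²g/∂y² = 0
∂²g/∂z² = 0
∇²g = 60
At (2, 3, 3): 60.

60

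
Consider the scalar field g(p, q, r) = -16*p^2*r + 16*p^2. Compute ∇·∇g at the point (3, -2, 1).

∂²g/∂p² = 32*(-r + 1)
∂²g/∂q² = 0
∂²g/∂r² = 0
∇²g = -32*r + 32
At (3, -2, 1): 0.

0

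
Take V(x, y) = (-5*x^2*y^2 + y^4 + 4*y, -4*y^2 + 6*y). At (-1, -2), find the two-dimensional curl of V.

∂V₂/∂x = 0
∂V₁/∂y = -10*x^2*y + 4*y^3 + 4
Scalar curl = 10*x^2*y - 4*y^3 - 4
At (-1, -2): 8.

8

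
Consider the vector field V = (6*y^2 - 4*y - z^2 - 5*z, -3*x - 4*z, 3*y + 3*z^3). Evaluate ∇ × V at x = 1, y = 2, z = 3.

(∇×V)₁ = ∂V₃/∂y − ∂V₂/∂z = 7
(∇×V)₂ = ∂V₁/∂z − ∂V₃/∂x = -2*z - 5
(∇×V)₃ = ∂V₂/∂x − ∂V₁/∂y = -12*y + 1
∇×V = (7, -2*z - 5, -12*y + 1)
At (1, 2, 3): (7, -11, -23).

(7, -11, -23)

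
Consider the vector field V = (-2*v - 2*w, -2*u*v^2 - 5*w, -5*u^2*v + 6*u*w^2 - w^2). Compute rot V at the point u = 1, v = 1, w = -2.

(∇×V)₁ = ∂V₃/∂v − ∂V₂/∂w = -5*u^2 + 5
(∇×V)₂ = ∂V₁/∂w − ∂V₃/∂u = 10*u*v - 6*w^2 - 2
(∇×V)₃ = ∂V₂/∂u − ∂V₁/∂v = -2*v^2 + 2
∇×V = (-5*u^2 + 5, 10*u*v - 6*w^2 - 2, -2*v^2 + 2)
At (1, 1, -2): (0, -16, 0).

(0, -16, 0)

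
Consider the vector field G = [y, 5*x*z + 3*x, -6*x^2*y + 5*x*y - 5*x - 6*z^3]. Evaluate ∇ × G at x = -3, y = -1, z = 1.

(∇×G)₁ = ∂G₃/∂y − ∂G₂/∂z = -6*x^2
(∇×G)₂ = ∂G₁/∂z − ∂G₃/∂x = 12*x*y - 5*y + 5
(∇×G)₃ = ∂G₂/∂x − ∂G₁/∂y = 5*z + 2
∇×G = (-6*x^2, 12*x*y - 5*y + 5, 5*z + 2)
At (-3, -1, 1): (-54, 46, 7).

(-54, 46, 7)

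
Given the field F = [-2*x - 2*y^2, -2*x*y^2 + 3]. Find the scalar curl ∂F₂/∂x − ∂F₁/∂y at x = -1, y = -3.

-30

∂F₂/∂x = -2*y^2
∂F₁/∂y = -4*y
Scalar curl = -2*y^2 + 4*y
At (-1, -3): -30.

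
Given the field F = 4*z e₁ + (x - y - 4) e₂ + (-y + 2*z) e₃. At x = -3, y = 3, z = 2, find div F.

1

∂F₁/∂x = 0
∂F₂/∂y = -1
∂F₃/∂z = 2
∇·F = 1
At (-3, 3, 2): 1.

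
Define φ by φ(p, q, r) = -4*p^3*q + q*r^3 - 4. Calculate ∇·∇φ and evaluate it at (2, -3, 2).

108

∂²φ/∂p² = -24*p*q
∂²φ/∂q² = 0
∂²φ/∂r² = 6*q*r
∇²φ = -24*p*q + 6*q*r
At (2, -3, 2): 108.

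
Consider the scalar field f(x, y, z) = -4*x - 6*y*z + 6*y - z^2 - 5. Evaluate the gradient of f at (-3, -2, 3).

∂f/∂x = -4
∂f/∂y = -6*z + 6
∂f/∂z = -6*y - 2*z
∇f = (-4, -6*z + 6, -6*y - 2*z)
At (-3, -2, 3): (-4, -12, 6).

(-4, -12, 6)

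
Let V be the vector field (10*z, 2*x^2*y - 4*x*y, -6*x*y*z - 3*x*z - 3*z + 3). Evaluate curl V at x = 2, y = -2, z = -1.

(∇×V)₁ = ∂V₃/∂y − ∂V₂/∂z = -6*x*z
(∇×V)₂ = ∂V₁/∂z − ∂V₃/∂x = 6*y*z + 3*z + 10
(∇×V)₃ = ∂V₂/∂x − ∂V₁/∂y = 4*x*y - 4*y
∇×V = (-6*x*z, 6*y*z + 3*z + 10, 4*x*y - 4*y)
At (2, -2, -1): (12, 19, -8).

(12, 19, -8)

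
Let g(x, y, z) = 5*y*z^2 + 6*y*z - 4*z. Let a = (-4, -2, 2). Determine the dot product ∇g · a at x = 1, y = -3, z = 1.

-126

∂g/∂x = 0
∂g/∂y = 5*z^2 + 6*z
∂g/∂z = 10*y*z + 6*y - 4
∇g at (1, -3, 1) = (0, 11, -52)
∇g · a = (0)(-4) + (11)(-2) + (-52)(2) = -126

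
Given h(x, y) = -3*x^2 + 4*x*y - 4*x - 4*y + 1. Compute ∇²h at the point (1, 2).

-6

∂²h/∂x² = -6
∂²h/∂y² = 0
∇²h = -6
At (1, 2): -6.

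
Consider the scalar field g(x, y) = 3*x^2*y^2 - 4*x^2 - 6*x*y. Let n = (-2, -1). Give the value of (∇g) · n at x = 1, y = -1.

∂g/∂x = 6*x*y^2 - 8*x - 6*y
∂g/∂y = 6*x^2*y - 6*x
∇g at (1, -1) = (4, -12)
∇g · n = (4)(-2) + (-12)(-1) = 4

4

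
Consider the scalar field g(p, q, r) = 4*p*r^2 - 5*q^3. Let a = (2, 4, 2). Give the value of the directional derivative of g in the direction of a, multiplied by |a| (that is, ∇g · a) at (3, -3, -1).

∂g/∂p = 4*r^2
∂g/∂q = -15*q^2
∂g/∂r = 8*p*r
∇g at (3, -3, -1) = (4, -135, -24)
∇g · a = (4)(2) + (-135)(4) + (-24)(2) = -580

-580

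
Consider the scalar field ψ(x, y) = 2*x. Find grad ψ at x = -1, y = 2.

(2, 0)

∂ψ/∂x = 2
∂ψ/∂y = 0
∇ψ = (2, 0)
At (-1, 2): (2, 0).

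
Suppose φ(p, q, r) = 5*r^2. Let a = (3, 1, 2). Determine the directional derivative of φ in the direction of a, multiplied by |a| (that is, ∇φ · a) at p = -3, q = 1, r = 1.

∂φ/∂p = 0
∂φ/∂q = 0
∂φ/∂r = 10*r
∇φ at (-3, 1, 1) = (0, 0, 10)
∇φ · a = (0)(3) + (0)(1) + (10)(2) = 20

20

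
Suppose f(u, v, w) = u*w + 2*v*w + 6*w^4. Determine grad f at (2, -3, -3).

∂f/∂u = w
∂f/∂v = 2*w
∂f/∂w = u + 2*v + 24*w^3
∇f = (w, 2*w, u + 2*v + 24*w^3)
At (2, -3, -3): (-3, -6, -652).

(-3, -6, -652)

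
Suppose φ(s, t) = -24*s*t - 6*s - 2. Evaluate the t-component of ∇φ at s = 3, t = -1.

(∇φ)_2 = ∂φ/∂t = -24*s
At (3, -1): -72.

-72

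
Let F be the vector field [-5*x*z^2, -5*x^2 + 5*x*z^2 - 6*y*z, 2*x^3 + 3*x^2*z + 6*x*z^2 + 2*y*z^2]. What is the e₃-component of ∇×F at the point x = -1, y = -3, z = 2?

30

(∇×F)_3 = ∂F₂/∂x − ∂F₁/∂y
= -10*x + 5*z^2 − (0)
= -10*x + 5*z^2
At (-1, -3, 2): 30.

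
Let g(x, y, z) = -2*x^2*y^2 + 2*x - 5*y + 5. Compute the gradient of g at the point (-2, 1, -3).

(10, -21, 0)

∂g/∂x = -4*x*y^2 + 2
∂g/∂y = -4*x^2*y - 5
∂g/∂z = 0
∇g = (-4*x*y^2 + 2, -4*x^2*y - 5, 0)
At (-2, 1, -3): (10, -21, 0).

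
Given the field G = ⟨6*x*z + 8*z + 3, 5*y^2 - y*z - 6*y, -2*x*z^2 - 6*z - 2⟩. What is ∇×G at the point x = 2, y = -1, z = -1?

(∇×G)₁ = ∂G₃/∂y − ∂G₂/∂z = y
(∇×G)₂ = ∂G₁/∂z − ∂G₃/∂x = 6*x + 2*z^2 + 8
(∇×G)₃ = ∂G₂/∂x − ∂G₁/∂y = 0
∇×G = (y, 6*x + 2*z^2 + 8, 0)
At (2, -1, -1): (-1, 22, 0).

(-1, 22, 0)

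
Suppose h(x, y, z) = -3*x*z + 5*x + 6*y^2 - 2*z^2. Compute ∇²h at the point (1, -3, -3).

8

∂²h/∂x² = 0
∂²h/∂y² = 12
∂²h/∂z² = -4
∇²h = 8
At (1, -3, -3): 8.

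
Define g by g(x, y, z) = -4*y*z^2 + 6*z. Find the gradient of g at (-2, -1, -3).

(0, -36, -18)

∂g/∂x = 0
∂g/∂y = -4*z^2
∂g/∂z = -8*y*z + 6
∇g = (0, -4*z^2, -8*y*z + 6)
At (-2, -1, -3): (0, -36, -18).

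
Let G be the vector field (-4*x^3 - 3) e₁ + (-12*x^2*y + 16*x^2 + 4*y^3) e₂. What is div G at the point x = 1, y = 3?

84

∂G₁/∂x = -12*x^2
∂G₂/∂y = -12*x^2 + 12*y^2
∇·G = -24*x^2 + 12*y^2
At (1, 3): 84.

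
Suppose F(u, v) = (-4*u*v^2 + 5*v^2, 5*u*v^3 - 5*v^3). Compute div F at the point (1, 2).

∂F₁/∂u = -4*v^2
∂F₂/∂v = 15*u*v^2 - 15*v^2
∇·F = 15*u*v^2 - 19*v^2
At (1, 2): -16.

-16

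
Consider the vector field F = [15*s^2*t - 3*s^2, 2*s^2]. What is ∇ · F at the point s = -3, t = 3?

∂F₁/∂s = 30*s*t - 6*s
∂F₂/∂t = 0
∇·F = 30*s*t - 6*s
At (-3, 3): -252.

-252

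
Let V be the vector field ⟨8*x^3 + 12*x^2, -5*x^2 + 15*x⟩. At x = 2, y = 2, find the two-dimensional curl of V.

∂V₂/∂x = -10*x + 15
∂V₁/∂y = 0
Scalar curl = -10*x + 15
At (2, 2): -5.

-5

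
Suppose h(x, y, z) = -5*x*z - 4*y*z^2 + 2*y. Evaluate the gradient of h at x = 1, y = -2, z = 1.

∂h/∂x = -5*z
∂h/∂y = -4*z^2 + 2
∂h/∂z = -5*x - 8*y*z
∇h = (-5*z, -4*z^2 + 2, -5*x - 8*y*z)
At (1, -2, 1): (-5, -2, 11).

(-5, -2, 11)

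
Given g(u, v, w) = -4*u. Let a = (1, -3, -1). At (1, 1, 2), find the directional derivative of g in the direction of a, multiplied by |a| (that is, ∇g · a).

-4

∂g/∂u = -4
∂g/∂v = 0
∂g/∂w = 0
∇g at (1, 1, 2) = (-4, 0, 0)
∇g · a = (-4)(1) + (0)(-3) + (0)(-1) = -4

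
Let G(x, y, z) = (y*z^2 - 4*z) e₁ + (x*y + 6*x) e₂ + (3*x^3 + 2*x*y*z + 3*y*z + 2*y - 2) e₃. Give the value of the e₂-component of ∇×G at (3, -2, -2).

-85

(∇×G)_2 = ∂G₁/∂z − ∂G₃/∂x
= 2*y*z - 4 − (9*x^2 + 2*y*z)
= -9*x^2 - 4
At (3, -2, -2): -85.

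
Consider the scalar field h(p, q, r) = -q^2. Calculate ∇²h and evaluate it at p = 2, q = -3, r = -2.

∂²h/∂p² = 0
∂²h/∂q² = -2
∂²h/∂r² = 0
∇²h = -2
At (2, -3, -2): -2.

-2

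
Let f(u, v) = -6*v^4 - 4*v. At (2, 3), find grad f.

(0, -652)

∂f/∂u = 0
∂f/∂v = -24*v^3 - 4
∇f = (0, -24*v^3 - 4)
At (2, 3): (0, -652).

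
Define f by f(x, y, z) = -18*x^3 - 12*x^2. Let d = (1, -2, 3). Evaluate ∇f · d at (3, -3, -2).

-558

∂f/∂x = -54*x^2 - 24*x
∂f/∂y = 0
∂f/∂z = 0
∇f at (3, -3, -2) = (-558, 0, 0)
∇f · d = (-558)(1) + (0)(-2) + (0)(3) = -558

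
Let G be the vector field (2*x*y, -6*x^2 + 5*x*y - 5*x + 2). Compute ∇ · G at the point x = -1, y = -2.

-9

∂G₁/∂x = 2*y
∂G₂/∂y = 5*x
∇·G = 5*x + 2*y
At (-1, -2): -9.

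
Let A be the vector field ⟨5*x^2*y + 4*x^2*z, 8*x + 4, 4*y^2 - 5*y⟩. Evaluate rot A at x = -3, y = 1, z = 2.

(∇×A)₁ = ∂A₃/∂y − ∂A₂/∂z = 8*y - 5
(∇×A)₂ = ∂A₁/∂z − ∂A₃/∂x = 4*x^2
(∇×A)₃ = ∂A₂/∂x − ∂A₁/∂y = -5*x^2 + 8
∇×A = (8*y - 5, 4*x^2, -5*x^2 + 8)
At (-3, 1, 2): (3, 36, -37).

(3, 36, -37)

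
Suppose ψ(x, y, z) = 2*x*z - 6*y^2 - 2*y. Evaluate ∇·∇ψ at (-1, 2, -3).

-12

∂²ψ/∂x² = 0
∂²ψ/∂y² = -12
∂²ψ/∂z² = 0
∇²ψ = -12
At (-1, 2, -3): -12.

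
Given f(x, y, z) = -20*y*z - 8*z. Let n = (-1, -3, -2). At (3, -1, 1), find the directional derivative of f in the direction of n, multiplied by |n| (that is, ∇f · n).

∂f/∂x = 0
∂f/∂y = -20*z
∂f/∂z = -20*y - 8
∇f at (3, -1, 1) = (0, -20, 12)
∇f · n = (0)(-1) + (-20)(-3) + (12)(-2) = 36

36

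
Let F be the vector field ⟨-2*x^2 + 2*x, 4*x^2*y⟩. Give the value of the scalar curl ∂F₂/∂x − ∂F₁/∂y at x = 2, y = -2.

-32

∂F₂/∂x = 8*x*y
∂F₁/∂y = 0
Scalar curl = 8*x*y
At (2, -2): -32.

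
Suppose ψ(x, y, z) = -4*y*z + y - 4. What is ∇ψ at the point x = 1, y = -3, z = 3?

(0, -11, 12)

∂ψ/∂x = 0
∂ψ/∂y = -4*z + 1
∂ψ/∂z = -4*y
∇ψ = (0, -4*z + 1, -4*y)
At (1, -3, 3): (0, -11, 12).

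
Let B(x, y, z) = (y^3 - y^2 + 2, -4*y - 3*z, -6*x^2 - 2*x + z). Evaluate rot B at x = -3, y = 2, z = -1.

(3, -34, -8)

(∇×B)₁ = ∂B₃/∂y − ∂B₂/∂z = 3
(∇×B)₂ = ∂B₁/∂z − ∂B₃/∂x = 12*x + 2
(∇×B)₃ = ∂B₂/∂x − ∂B₁/∂y = -3*y^2 + 2*y
∇×B = (3, 12*x + 2, -3*y^2 + 2*y)
At (-3, 2, -1): (3, -34, -8).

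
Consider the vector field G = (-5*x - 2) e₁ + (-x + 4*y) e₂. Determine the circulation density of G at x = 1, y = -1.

∂G₂/∂x = -1
∂G₁/∂y = 0
Scalar curl = -1
At (1, -1): -1.

-1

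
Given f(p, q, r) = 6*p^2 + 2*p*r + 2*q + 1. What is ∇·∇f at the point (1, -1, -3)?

∂²f/∂p² = 12
∂²f/∂q² = 0
∂²f/∂r² = 0
∇²f = 12
At (1, -1, -3): 12.

12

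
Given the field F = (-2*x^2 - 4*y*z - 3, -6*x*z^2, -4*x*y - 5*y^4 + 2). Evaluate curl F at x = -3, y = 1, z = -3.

(100, 0, -66)

(∇×F)₁ = ∂F₃/∂y − ∂F₂/∂z = 12*x*z - 4*x - 20*y^3
(∇×F)₂ = ∂F₁/∂z − ∂F₃/∂x = 0
(∇×F)₃ = ∂F₂/∂x − ∂F₁/∂y = -6*z^2 + 4*z
∇×F = (12*x*z - 4*x - 20*y^3, 0, -6*z^2 + 4*z)
At (-3, 1, -3): (100, 0, -66).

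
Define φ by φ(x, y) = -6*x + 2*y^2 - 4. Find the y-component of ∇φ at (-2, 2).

8

(∇φ)_2 = ∂φ/∂y = 4*y
At (-2, 2): 8.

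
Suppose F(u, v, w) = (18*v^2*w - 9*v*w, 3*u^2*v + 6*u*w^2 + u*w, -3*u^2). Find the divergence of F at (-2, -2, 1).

12

∂F₁/∂u = 0
∂F₂/∂v = 3*u^2
∂F₃/∂w = 0
∇·F = 3*u^2
At (-2, -2, 1): 12.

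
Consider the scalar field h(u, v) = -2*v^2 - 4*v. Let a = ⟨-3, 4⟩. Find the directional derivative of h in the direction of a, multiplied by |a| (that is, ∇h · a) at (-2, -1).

0

∂h/∂u = 0
∂h/∂v = -4*v - 4
∇h at (-2, -1) = (0, 0)
∇h · a = (0)(-3) + (0)(4) = 0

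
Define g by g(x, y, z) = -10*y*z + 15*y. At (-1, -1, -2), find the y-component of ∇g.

(∇g)_2 = ∂g/∂y = -10*z + 15
At (-1, -1, -2): 35.

35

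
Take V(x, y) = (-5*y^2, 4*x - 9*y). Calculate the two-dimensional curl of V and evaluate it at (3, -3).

-26

∂V₂/∂x = 4
∂V₁/∂y = -10*y
Scalar curl = 10*y + 4
At (3, -3): -26.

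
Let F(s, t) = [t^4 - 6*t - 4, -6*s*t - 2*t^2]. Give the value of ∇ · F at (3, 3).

-30

∂F₁/∂s = 0
∂F₂/∂t = -6*s - 4*t
∇·F = -6*s - 4*t
At (3, 3): -30.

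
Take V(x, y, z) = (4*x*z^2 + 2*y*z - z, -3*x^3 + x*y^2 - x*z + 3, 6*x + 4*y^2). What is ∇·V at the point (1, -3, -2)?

∂V₁/∂x = 4*z^2
∂V₂/∂y = 2*x*y
∂V₃/∂z = 0
∇·V = 2*x*y + 4*z^2
At (1, -3, -2): 10.

10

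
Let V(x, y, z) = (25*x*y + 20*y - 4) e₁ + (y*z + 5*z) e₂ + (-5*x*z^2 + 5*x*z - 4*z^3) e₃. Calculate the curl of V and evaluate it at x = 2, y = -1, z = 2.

(∇×V)₁ = ∂V₃/∂y − ∂V₂/∂z = -y - 5
(∇×V)₂ = ∂V₁/∂z − ∂V₃/∂x = 5*z^2 - 5*z
(∇×V)₃ = ∂V₂/∂x − ∂V₁/∂y = -25*x - 20
∇×V = (-y - 5, 5*z^2 - 5*z, -25*x - 20)
At (2, -1, 2): (-4, 10, -70).

(-4, 10, -70)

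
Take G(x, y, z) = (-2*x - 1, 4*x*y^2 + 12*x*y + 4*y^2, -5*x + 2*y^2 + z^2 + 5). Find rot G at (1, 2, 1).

(8, 5, 40)

(∇×G)₁ = ∂G₃/∂y − ∂G₂/∂z = 4*y
(∇×G)₂ = ∂G₁/∂z − ∂G₃/∂x = 5
(∇×G)₃ = ∂G₂/∂x − ∂G₁/∂y = 4*y^2 + 12*y
∇×G = (4*y, 5, 4*y^2 + 12*y)
At (1, 2, 1): (8, 5, 40).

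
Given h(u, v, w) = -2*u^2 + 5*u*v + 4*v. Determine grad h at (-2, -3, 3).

(-7, -6, 0)

∂h/∂u = -4*u + 5*v
∂h/∂v = 5*u + 4
∂h/∂w = 0
∇h = (-4*u + 5*v, 5*u + 4, 0)
At (-2, -3, 3): (-7, -6, 0).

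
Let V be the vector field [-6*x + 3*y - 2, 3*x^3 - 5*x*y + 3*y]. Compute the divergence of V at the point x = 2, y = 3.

-13

∂V₁/∂x = -6
∂V₂/∂y = -5*x + 3
∇·V = -5*x - 3
At (2, 3): -13.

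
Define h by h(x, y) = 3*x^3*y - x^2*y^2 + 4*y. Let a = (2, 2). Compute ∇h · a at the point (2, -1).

-8

∂h/∂x = 9*x^2*y - 2*x*y^2
∂h/∂y = 3*x^3 - 2*x^2*y + 4
∇h at (2, -1) = (-40, 36)
∇h · a = (-40)(2) + (36)(2) = -8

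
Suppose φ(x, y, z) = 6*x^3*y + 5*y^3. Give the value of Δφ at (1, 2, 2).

132

∂²φ/∂x² = 36*x*y
∂²φ/∂y² = 30*y
∂²φ/∂z² = 0
∇²φ = 36*x*y + 30*y
At (1, 2, 2): 132.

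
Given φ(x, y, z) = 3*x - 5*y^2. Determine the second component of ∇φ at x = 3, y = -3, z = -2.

30

(∇φ)_2 = ∂φ/∂y = -10*y
At (3, -3, -2): 30.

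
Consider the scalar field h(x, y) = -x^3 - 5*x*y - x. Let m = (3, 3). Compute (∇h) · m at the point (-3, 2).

-69

∂h/∂x = -3*x^2 - 5*y - 1
∂h/∂y = -5*x
∇h at (-3, 2) = (-38, 15)
∇h · m = (-38)(3) + (15)(3) = -69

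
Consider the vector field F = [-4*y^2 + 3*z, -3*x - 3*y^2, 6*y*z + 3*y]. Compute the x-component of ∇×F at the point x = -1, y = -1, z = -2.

-9

(∇×F)_1 = ∂F₃/∂y − ∂F₂/∂z
= 6*z + 3 − (0)
= 6*z + 3
At (-1, -1, -2): -9.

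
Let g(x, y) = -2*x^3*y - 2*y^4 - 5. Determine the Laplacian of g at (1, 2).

∂²g/∂x² = -12*x*y
∂²g/∂y² = -24*y^2
∇²g = -12*x*y - 24*y^2
At (1, 2): -120.

-120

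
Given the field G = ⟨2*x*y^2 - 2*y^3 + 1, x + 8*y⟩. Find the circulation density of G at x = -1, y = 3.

∂G₂/∂x = 1
∂G₁/∂y = 4*x*y - 6*y^2
Scalar curl = -4*x*y + 6*y^2 + 1
At (-1, 3): 67.

67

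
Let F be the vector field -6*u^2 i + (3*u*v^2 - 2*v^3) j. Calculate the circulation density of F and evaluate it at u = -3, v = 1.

∂F₂/∂u = 3*v^2
∂F₁/∂v = 0
Scalar curl = 3*v^2
At (-3, 1): 3.

3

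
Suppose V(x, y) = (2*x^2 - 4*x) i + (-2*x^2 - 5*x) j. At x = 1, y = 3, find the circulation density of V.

∂V₂/∂x = -4*x - 5
∂V₁/∂y = 0
Scalar curl = -4*x - 5
At (1, 3): -9.

-9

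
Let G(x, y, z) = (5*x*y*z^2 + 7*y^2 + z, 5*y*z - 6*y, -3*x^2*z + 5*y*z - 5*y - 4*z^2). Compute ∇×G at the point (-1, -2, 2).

(∇×G)₁ = ∂G₃/∂y − ∂G₂/∂z = -5*y + 5*z - 5
(∇×G)₂ = ∂G₁/∂z − ∂G₃/∂x = 10*x*y*z + 6*x*z + 1
(∇×G)₃ = ∂G₂/∂x − ∂G₁/∂y = -5*x*z^2 - 14*y
∇×G = (-5*y + 5*z - 5, 10*x*y*z + 6*x*z + 1, -5*x*z^2 - 14*y)
At (-1, -2, 2): (15, 29, 48).

(15, 29, 48)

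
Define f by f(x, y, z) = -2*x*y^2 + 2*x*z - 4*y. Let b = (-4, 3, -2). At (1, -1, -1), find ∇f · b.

∂f/∂x = -2*y^2 + 2*z
∂f/∂y = -4*x*y - 4
∂f/∂z = 2*x
∇f at (1, -1, -1) = (-4, 0, 2)
∇f · b = (-4)(-4) + (0)(3) + (2)(-2) = 12

12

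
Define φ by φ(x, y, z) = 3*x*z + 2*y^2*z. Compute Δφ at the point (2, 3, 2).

8

∂²φ/∂x² = 0
∂²φ/∂y² = 4*z
∂²φ/∂z² = 0
∇²φ = 4*z
At (2, 3, 2): 8.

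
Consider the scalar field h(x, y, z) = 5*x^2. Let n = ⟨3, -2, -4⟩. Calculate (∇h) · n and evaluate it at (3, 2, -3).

90

∂h/∂x = 10*x
∂h/∂y = 0
∂h/∂z = 0
∇h at (3, 2, -3) = (30, 0, 0)
∇h · n = (30)(3) + (0)(-2) + (0)(-4) = 90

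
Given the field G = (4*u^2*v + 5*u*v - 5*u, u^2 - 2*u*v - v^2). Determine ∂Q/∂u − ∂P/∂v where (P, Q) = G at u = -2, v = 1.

-12

∂G₂/∂u = 2*u - 2*v
∂G₁/∂v = 4*u^2 + 5*u
Scalar curl = -4*u^2 - 3*u - 2*v
At (-2, 1): -12.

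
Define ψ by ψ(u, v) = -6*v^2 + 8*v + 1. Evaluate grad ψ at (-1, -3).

∂ψ/∂u = 0
∂ψ/∂v = -12*v + 8
∇ψ = (0, -12*v + 8)
At (-1, -3): (0, 44).

(0, 44)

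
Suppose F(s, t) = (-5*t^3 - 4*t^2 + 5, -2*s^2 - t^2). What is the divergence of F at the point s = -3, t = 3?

-6

∂F₁/∂s = 0
∂F₂/∂t = -2*t
∇·F = -2*t
At (-3, 3): -6.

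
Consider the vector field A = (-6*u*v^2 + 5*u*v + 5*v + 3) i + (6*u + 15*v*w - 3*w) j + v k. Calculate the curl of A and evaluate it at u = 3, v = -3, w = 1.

(∇×A)₁ = ∂A₃/∂v − ∂A₂/∂w = -15*v + 4
(∇×A)₂ = ∂A₁/∂w − ∂A₃/∂u = 0
(∇×A)₃ = ∂A₂/∂u − ∂A₁/∂v = 12*u*v - 5*u + 1
∇×A = (-15*v + 4, 0, 12*u*v - 5*u + 1)
At (3, -3, 1): (49, 0, -122).

(49, 0, -122)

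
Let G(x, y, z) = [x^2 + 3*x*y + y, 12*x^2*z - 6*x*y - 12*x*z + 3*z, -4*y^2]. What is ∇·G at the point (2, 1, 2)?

∂G₁/∂x = 2*x + 3*y
∂G₂/∂y = -6*x
∂G₃/∂z = 0
∇·G = -4*x + 3*y
At (2, 1, 2): -5.

-5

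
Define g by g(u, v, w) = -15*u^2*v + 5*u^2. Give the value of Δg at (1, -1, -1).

40

∂²g/∂u² = 10*(-3*v + 1)
∂²g/∂v² = 0
∂²g/∂w² = 0
∇²g = -30*v + 10
At (1, -1, -1): 40.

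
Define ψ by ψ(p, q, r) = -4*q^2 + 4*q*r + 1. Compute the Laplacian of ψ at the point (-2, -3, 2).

∂²ψ/∂p² = 0
∂²ψ/∂q² = -8
∂²ψ/∂r² = 0
∇²ψ = -8
At (-2, -3, 2): -8.

-8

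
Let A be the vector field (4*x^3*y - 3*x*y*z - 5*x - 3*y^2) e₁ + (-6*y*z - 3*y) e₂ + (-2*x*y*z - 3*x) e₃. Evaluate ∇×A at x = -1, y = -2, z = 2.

(∇×A)₁ = ∂A₃/∂y − ∂A₂/∂z = -2*x*z + 6*y
(∇×A)₂ = ∂A₁/∂z − ∂A₃/∂x = -3*x*y + 2*y*z + 3
(∇×A)₃ = ∂A₂/∂x − ∂A₁/∂y = -4*x^3 + 3*x*z + 6*y
∇×A = (-2*x*z + 6*y, -3*x*y + 2*y*z + 3, -4*x^3 + 3*x*z + 6*y)
At (-1, -2, 2): (-8, -11, -14).

(-8, -11, -14)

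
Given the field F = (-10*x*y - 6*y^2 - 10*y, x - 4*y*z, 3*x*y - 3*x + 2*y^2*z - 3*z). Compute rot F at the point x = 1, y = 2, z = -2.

(-5, -3, 45)

(∇×F)₁ = ∂F₃/∂y − ∂F₂/∂z = 3*x + 4*y*z + 4*y
(∇×F)₂ = ∂F₁/∂z − ∂F₃/∂x = -3*y + 3
(∇×F)₃ = ∂F₂/∂x − ∂F₁/∂y = 10*x + 12*y + 11
∇×F = (3*x + 4*y*z + 4*y, -3*y + 3, 10*x + 12*y + 11)
At (1, 2, -2): (-5, -3, 45).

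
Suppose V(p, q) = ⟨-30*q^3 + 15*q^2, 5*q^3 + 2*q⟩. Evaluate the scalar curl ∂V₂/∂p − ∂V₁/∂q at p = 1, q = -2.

420

∂V₂/∂p = 0
∂V₁/∂q = -90*q^2 + 30*q
Scalar curl = 90*q^2 - 30*q
At (1, -2): 420.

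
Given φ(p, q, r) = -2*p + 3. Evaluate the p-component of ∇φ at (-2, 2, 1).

-2

(∇φ)_1 = ∂φ/∂p = -2
At (-2, 2, 1): -2.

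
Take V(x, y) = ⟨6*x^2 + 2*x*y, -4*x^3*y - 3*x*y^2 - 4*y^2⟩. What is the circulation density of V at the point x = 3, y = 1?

∂V₂/∂x = -12*x^2*y - 3*y^2
∂V₁/∂y = 2*x
Scalar curl = -12*x^2*y - 2*x - 3*y^2
At (3, 1): -117.

-117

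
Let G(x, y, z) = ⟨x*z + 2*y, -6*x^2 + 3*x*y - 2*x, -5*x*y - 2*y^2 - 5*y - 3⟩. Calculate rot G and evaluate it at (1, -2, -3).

(-2, -9, -22)

(∇×G)₁ = ∂G₃/∂y − ∂G₂/∂z = -5*x - 4*y - 5
(∇×G)₂ = ∂G₁/∂z − ∂G₃/∂x = x + 5*y
(∇×G)₃ = ∂G₂/∂x − ∂G₁/∂y = -12*x + 3*y - 4
∇×G = (-5*x - 4*y - 5, x + 5*y, -12*x + 3*y - 4)
At (1, -2, -3): (-2, -9, -22).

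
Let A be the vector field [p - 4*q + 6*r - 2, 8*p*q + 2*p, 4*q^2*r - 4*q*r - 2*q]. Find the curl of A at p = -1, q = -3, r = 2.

(∇×A)₁ = ∂A₃/∂q − ∂A₂/∂r = 8*q*r - 4*r - 2
(∇×A)₂ = ∂A₁/∂r − ∂A₃/∂p = 6
(∇×A)₃ = ∂A₂/∂p − ∂A₁/∂q = 8*q + 6
∇×A = (8*q*r - 4*r - 2, 6, 8*q + 6)
At (-1, -3, 2): (-58, 6, -18).

(-58, 6, -18)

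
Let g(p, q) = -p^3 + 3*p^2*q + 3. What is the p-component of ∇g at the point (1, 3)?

15

(∇g)_1 = ∂g/∂p = -3*p^2 + 6*p*q
At (1, 3): 15.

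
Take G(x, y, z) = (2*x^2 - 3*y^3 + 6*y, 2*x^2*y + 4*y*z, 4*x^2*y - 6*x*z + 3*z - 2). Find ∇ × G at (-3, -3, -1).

(48, -78, 111)

(∇×G)₁ = ∂G₃/∂y − ∂G₂/∂z = 4*x^2 - 4*y
(∇×G)₂ = ∂G₁/∂z − ∂G₃/∂x = -8*x*y + 6*z
(∇×G)₃ = ∂G₂/∂x − ∂G₁/∂y = 4*x*y + 9*y^2 - 6
∇×G = (4*x^2 - 4*y, -8*x*y + 6*z, 4*x*y + 9*y^2 - 6)
At (-3, -3, -1): (48, -78, 111).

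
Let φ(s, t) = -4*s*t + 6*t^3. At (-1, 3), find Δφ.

∂²φ/∂s² = 0
∂²φ/∂t² = 36*t
∇²φ = 36*t
At (-1, 3): 108.

108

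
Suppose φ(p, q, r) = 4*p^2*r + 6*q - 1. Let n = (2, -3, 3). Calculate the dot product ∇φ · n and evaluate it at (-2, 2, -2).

94

∂φ/∂p = 8*p*r
∂φ/∂q = 6
∂φ/∂r = 4*p^2
∇φ at (-2, 2, -2) = (32, 6, 16)
∇φ · n = (32)(2) + (6)(-3) + (16)(3) = 94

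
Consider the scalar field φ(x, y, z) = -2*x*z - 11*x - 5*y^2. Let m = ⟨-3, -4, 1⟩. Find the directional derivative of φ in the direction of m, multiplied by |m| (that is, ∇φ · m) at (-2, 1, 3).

∂φ/∂x = -2*z - 11
∂φ/∂y = -10*y
∂φ/∂z = -2*x
∇φ at (-2, 1, 3) = (-17, -10, 4)
∇φ · m = (-17)(-3) + (-10)(-4) + (4)(1) = 95

95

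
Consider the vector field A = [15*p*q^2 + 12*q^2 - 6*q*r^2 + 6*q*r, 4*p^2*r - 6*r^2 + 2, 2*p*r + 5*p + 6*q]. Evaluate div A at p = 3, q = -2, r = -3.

66

∂A₁/∂p = 15*q^2
∂A₂/∂q = 0
∂A₃/∂r = 2*p
∇·A = 2*p + 15*q^2
At (3, -2, -3): 66.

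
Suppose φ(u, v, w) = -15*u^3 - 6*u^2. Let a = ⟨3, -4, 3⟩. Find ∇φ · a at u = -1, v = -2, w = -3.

∂φ/∂u = -45*u^2 - 12*u
∂φ/∂v = 0
∂φ/∂w = 0
∇φ at (-1, -2, -3) = (-33, 0, 0)
∇φ · a = (-33)(3) + (0)(-4) + (0)(3) = -99

-99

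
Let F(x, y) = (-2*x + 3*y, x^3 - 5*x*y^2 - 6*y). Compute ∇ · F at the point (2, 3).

-68

∂F₁/∂x = -2
∂F₂/∂y = -10*x*y - 6
∇·F = -10*x*y - 8
At (2, 3): -68.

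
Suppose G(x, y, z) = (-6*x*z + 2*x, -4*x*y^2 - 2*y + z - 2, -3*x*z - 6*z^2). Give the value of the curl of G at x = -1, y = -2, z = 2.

(-1, 12, -16)

(∇×G)₁ = ∂G₃/∂y − ∂G₂/∂z = -1
(∇×G)₂ = ∂G₁/∂z − ∂G₃/∂x = -6*x + 3*z
(∇×G)₃ = ∂G₂/∂x − ∂G₁/∂y = -4*y^2
∇×G = (-1, -6*x + 3*z, -4*y^2)
At (-1, -2, 2): (-1, 12, -16).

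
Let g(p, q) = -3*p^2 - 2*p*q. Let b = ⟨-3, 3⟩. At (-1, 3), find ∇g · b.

∂g/∂p = -6*p - 2*q
∂g/∂q = -2*p
∇g at (-1, 3) = (0, 2)
∇g · b = (0)(-3) + (2)(3) = 6

6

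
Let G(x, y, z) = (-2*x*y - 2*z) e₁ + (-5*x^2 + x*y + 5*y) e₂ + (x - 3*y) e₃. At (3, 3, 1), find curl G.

(-3, -3, -21)

(∇×G)₁ = ∂G₃/∂y − ∂G₂/∂z = -3
(∇×G)₂ = ∂G₁/∂z − ∂G₃/∂x = -3
(∇×G)₃ = ∂G₂/∂x − ∂G₁/∂y = -8*x + y
∇×G = (-3, -3, -8*x + y)
At (3, 3, 1): (-3, -3, -21).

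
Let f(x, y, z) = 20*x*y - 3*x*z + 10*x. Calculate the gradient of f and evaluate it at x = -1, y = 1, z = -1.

∂f/∂x = 20*y - 3*z + 10
∂f/∂y = 20*x
∂f/∂z = -3*x
∇f = (20*y - 3*z + 10, 20*x, -3*x)
At (-1, 1, -1): (33, -20, 3).

(33, -20, 3)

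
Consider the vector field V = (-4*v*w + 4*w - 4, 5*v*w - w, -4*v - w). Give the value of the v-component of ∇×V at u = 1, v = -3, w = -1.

(∇×V)_2 = ∂V₁/∂w − ∂V₃/∂u
= -4*v + 4 − (0)
= -4*v + 4
At (1, -3, -1): 16.

16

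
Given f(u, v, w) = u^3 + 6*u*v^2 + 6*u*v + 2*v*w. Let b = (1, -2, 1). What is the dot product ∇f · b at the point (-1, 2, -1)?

∂f/∂u = 3*u^2 + 6*v^2 + 6*v
∂f/∂v = 12*u*v + 6*u + 2*w
∂f/∂w = 2*v
∇f at (-1, 2, -1) = (39, -32, 4)
∇f · b = (39)(1) + (-32)(-2) + (4)(1) = 107

107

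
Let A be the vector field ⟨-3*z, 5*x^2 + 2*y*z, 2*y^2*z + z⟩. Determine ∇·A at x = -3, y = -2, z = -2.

5

∂A₁/∂x = 0
∂A₂/∂y = 2*z
∂A₃/∂z = 2*y^2 + 1
∇·A = 2*y^2 + 2*z + 1
At (-3, -2, -2): 5.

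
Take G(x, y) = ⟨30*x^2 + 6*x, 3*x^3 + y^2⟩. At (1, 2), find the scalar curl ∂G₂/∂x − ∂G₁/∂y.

∂G₂/∂x = 9*x^2
∂G₁/∂y = 0
Scalar curl = 9*x^2
At (1, 2): 9.

9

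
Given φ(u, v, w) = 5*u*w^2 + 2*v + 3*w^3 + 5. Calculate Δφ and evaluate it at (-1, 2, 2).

∂²φ/∂u² = 0
∂²φ/∂v² = 0
∂²φ/∂w² = 2*(5*u + 9*w)
∇²φ = 10*u + 18*w
At (-1, 2, 2): 26.

26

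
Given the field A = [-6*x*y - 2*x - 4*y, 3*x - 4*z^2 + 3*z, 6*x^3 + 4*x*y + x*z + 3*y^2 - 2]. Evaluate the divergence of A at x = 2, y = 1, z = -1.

∂A₁/∂x = -6*y - 2
∂A₂/∂y = 0
∂A₃/∂z = x
∇·A = x - 6*y - 2
At (2, 1, -1): -6.

-6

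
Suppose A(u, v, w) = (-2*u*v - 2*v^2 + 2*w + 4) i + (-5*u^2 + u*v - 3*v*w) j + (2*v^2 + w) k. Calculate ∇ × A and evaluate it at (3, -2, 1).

(-14, 2, -34)

(∇×A)₁ = ∂A₃/∂v − ∂A₂/∂w = 7*v
(∇×A)₂ = ∂A₁/∂w − ∂A₃/∂u = 2
(∇×A)₃ = ∂A₂/∂u − ∂A₁/∂v = -8*u + 5*v
∇×A = (7*v, 2, -8*u + 5*v)
At (3, -2, 1): (-14, 2, -34).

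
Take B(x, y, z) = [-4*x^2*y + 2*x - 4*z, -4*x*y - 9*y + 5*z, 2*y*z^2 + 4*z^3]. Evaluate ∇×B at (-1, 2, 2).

(3, -4, -4)

(∇×B)₁ = ∂B₃/∂y − ∂B₂/∂z = 2*z^2 - 5
(∇×B)₂ = ∂B₁/∂z − ∂B₃/∂x = -4
(∇×B)₃ = ∂B₂/∂x − ∂B₁/∂y = 4*x^2 - 4*y
∇×B = (2*z^2 - 5, -4, 4*x^2 - 4*y)
At (-1, 2, 2): (3, -4, -4).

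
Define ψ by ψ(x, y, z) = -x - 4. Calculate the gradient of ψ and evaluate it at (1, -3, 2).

(-1, 0, 0)

∂ψ/∂x = -1
∂ψ/∂y = 0
∂ψ/∂z = 0
∇ψ = (-1, 0, 0)
At (1, -3, 2): (-1, 0, 0).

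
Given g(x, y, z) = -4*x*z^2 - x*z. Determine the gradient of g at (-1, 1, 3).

(-39, 0, 25)

∂g/∂x = -4*z^2 - z
∂g/∂y = 0
∂g/∂z = -8*x*z - x
∇g = (-4*z^2 - z, 0, -8*x*z - x)
At (-1, 1, 3): (-39, 0, 25).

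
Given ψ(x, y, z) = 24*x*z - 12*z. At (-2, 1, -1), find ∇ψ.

∂ψ/∂x = 24*z
∂ψ/∂y = 0
∂ψ/∂z = 24*x - 12
∇ψ = (24*z, 0, 24*x - 12)
At (-2, 1, -1): (-24, 0, -60).

(-24, 0, -60)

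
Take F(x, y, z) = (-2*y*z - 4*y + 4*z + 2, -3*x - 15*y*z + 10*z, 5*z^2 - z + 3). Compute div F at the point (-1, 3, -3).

∂F₁/∂x = 0
∂F₂/∂y = -15*z
∂F₃/∂z = 10*z - 1
∇·F = -5*z - 1
At (-1, 3, -3): 14.

14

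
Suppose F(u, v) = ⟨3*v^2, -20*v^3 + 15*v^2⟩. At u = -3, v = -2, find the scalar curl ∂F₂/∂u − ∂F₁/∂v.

∂F₂/∂u = 0
∂F₁/∂v = 6*v
Scalar curl = -6*v
At (-3, -2): 12.

12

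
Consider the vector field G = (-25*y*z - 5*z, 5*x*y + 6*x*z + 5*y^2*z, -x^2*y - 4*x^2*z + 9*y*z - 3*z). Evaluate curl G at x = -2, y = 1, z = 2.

(21, -66, 67)

(∇×G)₁ = ∂G₃/∂y − ∂G₂/∂z = -x^2 - 6*x - 5*y^2 + 9*z
(∇×G)₂ = ∂G₁/∂z − ∂G₃/∂x = 2*x*y + 8*x*z - 25*y - 5
(∇×G)₃ = ∂G₂/∂x − ∂G₁/∂y = 5*y + 31*z
∇×G = (-x^2 - 6*x - 5*y^2 + 9*z, 2*x*y + 8*x*z - 25*y - 5, 5*y + 31*z)
At (-2, 1, 2): (21, -66, 67).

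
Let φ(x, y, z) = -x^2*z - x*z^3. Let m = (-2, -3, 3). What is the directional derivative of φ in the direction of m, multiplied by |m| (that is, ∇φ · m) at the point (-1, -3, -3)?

36

∂φ/∂x = -2*x*z - z^3
∂φ/∂y = 0
∂φ/∂z = -x^2 - 3*x*z^2
∇φ at (-1, -3, -3) = (21, 0, 26)
∇φ · m = (21)(-2) + (0)(-3) + (26)(3) = 36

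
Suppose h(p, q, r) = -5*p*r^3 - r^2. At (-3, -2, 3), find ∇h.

∂h/∂p = -5*r^3
∂h/∂q = 0
∂h/∂r = -15*p*r^2 - 2*r
∇h = (-5*r^3, 0, -15*p*r^2 - 2*r)
At (-3, -2, 3): (-135, 0, 399).

(-135, 0, 399)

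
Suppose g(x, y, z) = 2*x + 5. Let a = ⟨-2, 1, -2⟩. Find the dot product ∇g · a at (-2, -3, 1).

-4

∂g/∂x = 2
∂g/∂y = 0
∂g/∂z = 0
∇g at (-2, -3, 1) = (2, 0, 0)
∇g · a = (2)(-2) + (0)(1) + (0)(-2) = -4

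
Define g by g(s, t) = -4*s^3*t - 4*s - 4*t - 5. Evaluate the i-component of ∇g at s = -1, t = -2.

(∇g)_1 = ∂g/∂s = -12*s^2*t - 4
At (-1, -2): 20.

20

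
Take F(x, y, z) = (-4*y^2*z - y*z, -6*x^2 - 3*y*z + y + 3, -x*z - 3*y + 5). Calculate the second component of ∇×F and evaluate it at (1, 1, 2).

(∇×F)_2 = ∂F₁/∂z − ∂F₃/∂x
= -4*y^2 - y − (-z)
= -4*y^2 - y + z
At (1, 1, 2): -3.

-3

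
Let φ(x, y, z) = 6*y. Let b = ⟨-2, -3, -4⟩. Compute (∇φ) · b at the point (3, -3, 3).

∂φ/∂x = 0
∂φ/∂y = 6
∂φ/∂z = 0
∇φ at (3, -3, 3) = (0, 6, 0)
∇φ · b = (0)(-2) + (6)(-3) + (0)(-4) = -18

-18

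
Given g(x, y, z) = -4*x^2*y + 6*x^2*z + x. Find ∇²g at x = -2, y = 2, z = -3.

∂²g/∂x² = 4*(-2*y + 3*z)
∂²g/∂y² = 0
∂²g/∂z² = 0
∇²g = -8*y + 12*z
At (-2, 2, -3): -52.

-52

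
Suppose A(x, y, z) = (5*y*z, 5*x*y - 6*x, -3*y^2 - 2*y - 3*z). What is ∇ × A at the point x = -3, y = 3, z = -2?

(-20, 15, 19)

(∇×A)₁ = ∂A₃/∂y − ∂A₂/∂z = -6*y - 2
(∇×A)₂ = ∂A₁/∂z − ∂A₃/∂x = 5*y
(∇×A)₃ = ∂A₂/∂x − ∂A₁/∂y = 5*y - 5*z - 6
∇×A = (-6*y - 2, 5*y, 5*y - 5*z - 6)
At (-3, 3, -2): (-20, 15, 19).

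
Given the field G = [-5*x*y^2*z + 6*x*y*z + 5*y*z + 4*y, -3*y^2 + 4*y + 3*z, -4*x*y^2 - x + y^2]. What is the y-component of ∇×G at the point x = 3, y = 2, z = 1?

(∇×G)_2 = ∂G₁/∂z − ∂G₃/∂x
= -5*x*y^2 + 6*x*y + 5*y − (-4*y^2 - 1)
= -5*x*y^2 + 6*x*y + 4*y^2 + 5*y + 1
At (3, 2, 1): 3.

3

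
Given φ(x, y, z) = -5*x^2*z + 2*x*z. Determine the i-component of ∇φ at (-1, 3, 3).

(∇φ)_1 = ∂φ/∂x = -10*x*z + 2*z
At (-1, 3, 3): 36.

36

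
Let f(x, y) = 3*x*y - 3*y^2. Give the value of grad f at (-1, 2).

∂f/∂x = 3*y
∂f/∂y = 3*x - 6*y
∇f = (3*y, 3*x - 6*y)
At (-1, 2): (6, -15).

(6, -15)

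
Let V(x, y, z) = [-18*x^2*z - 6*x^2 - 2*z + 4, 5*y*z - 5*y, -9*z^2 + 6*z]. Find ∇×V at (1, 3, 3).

(∇×V)₁ = ∂V₃/∂y − ∂V₂/∂z = -5*y
(∇×V)₂ = ∂V₁/∂z − ∂V₃/∂x = -18*x^2 - 2
(∇×V)₃ = ∂V₂/∂x − ∂V₁/∂y = 0
∇×V = (-5*y, -18*x^2 - 2, 0)
At (1, 3, 3): (-15, -20, 0).

(-15, -20, 0)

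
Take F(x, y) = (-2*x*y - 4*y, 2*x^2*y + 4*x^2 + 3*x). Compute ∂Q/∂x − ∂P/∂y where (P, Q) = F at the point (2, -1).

∂F₂/∂x = 4*x*y + 8*x + 3
∂F₁/∂y = -2*x - 4
Scalar curl = 4*x*y + 10*x + 7
At (2, -1): 19.

19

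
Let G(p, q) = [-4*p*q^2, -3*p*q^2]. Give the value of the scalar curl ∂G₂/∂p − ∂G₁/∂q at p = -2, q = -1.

13

∂G₂/∂p = -3*q^2
∂G₁/∂q = -8*p*q
Scalar curl = 8*p*q - 3*q^2
At (-2, -1): 13.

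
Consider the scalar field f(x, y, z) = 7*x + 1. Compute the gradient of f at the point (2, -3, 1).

(7, 0, 0)

∂f/∂x = 7
∂f/∂y = 0
∂f/∂z = 0
∇f = (7, 0, 0)
At (2, -3, 1): (7, 0, 0).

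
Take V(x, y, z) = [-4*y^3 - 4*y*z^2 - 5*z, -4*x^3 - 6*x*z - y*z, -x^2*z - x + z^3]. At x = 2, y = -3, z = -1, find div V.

0

∂V₁/∂x = 0
∂V₂/∂y = -z
∂V₃/∂z = -x^2 + 3*z^2
∇·V = -x^2 + 3*z^2 - z
At (2, -3, -1): 0.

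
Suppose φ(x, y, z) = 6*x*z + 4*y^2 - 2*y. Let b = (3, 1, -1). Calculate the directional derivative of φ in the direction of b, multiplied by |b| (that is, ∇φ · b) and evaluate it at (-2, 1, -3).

∂φ/∂x = 6*z
∂φ/∂y = 8*y - 2
∂φ/∂z = 6*x
∇φ at (-2, 1, -3) = (-18, 6, -12)
∇φ · b = (-18)(3) + (6)(1) + (-12)(-1) = -36

-36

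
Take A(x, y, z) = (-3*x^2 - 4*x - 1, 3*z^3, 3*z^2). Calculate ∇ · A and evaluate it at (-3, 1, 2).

∂A₁/∂x = -6*x - 4
∂A₂/∂y = 0
∂A₃/∂z = 6*z
∇·A = -6*x + 6*z - 4
At (-3, 1, 2): 26.

26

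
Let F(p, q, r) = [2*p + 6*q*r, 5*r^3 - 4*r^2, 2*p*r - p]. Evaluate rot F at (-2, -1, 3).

(∇×F)₁ = ∂F₃/∂q − ∂F₂/∂r = -15*r^2 + 8*r
(∇×F)₂ = ∂F₁/∂r − ∂F₃/∂p = 6*q - 2*r + 1
(∇×F)₃ = ∂F₂/∂p − ∂F₁/∂q = -6*r
∇×F = (-15*r^2 + 8*r, 6*q - 2*r + 1, -6*r)
At (-2, -1, 3): (-111, -11, -18).

(-111, -11, -18)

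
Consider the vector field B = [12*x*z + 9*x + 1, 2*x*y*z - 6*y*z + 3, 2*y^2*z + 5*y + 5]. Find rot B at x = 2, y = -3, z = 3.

(∇×B)₁ = ∂B₃/∂y − ∂B₂/∂z = -2*x*y + 4*y*z + 6*y + 5
(∇×B)₂ = ∂B₁/∂z − ∂B₃/∂x = 12*x
(∇×B)₃ = ∂B₂/∂x − ∂B₁/∂y = 2*y*z
∇×B = (-2*x*y + 4*y*z + 6*y + 5, 12*x, 2*y*z)
At (2, -3, 3): (-37, 24, -18).

(-37, 24, -18)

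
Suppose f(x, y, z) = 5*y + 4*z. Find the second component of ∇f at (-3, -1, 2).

(∇f)_2 = ∂f/∂y = 5
At (-3, -1, 2): 5.

5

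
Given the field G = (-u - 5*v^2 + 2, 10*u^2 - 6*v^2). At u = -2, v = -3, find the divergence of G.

∂G₁/∂u = -1
∂G₂/∂v = -12*v
∇·G = -12*v - 1
At (-2, -3): 35.

35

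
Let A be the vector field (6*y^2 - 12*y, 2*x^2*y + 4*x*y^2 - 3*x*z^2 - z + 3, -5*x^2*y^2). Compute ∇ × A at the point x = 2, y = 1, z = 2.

(∇×A)₁ = ∂A₃/∂y − ∂A₂/∂z = -10*x^2*y + 6*x*z + 1
(∇×A)₂ = ∂A₁/∂z − ∂A₃/∂x = 10*x*y^2
(∇×A)₃ = ∂A₂/∂x − ∂A₁/∂y = 4*x*y + 4*y^2 - 12*y - 3*z^2 + 12
∇×A = (-10*x^2*y + 6*x*z + 1, 10*x*y^2, 4*x*y + 4*y^2 - 12*y - 3*z^2 + 12)
At (2, 1, 2): (-15, 20, 0).

(-15, 20, 0)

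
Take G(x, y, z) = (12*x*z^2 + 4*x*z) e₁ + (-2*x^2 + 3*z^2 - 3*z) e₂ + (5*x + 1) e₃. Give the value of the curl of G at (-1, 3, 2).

(∇×G)₁ = ∂G₃/∂y − ∂G₂/∂z = -6*z + 3
(∇×G)₂ = ∂G₁/∂z − ∂G₃/∂x = 24*x*z + 4*x - 5
(∇×G)₃ = ∂G₂/∂x − ∂G₁/∂y = -4*x
∇×G = (-6*z + 3, 24*x*z + 4*x - 5, -4*x)
At (-1, 3, 2): (-9, -57, 4).

(-9, -57, 4)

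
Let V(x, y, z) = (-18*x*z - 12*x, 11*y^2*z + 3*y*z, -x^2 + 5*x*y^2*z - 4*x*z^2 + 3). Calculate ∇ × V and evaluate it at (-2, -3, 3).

(90, -67, 0)

(∇×V)₁ = ∂V₃/∂y − ∂V₂/∂z = 10*x*y*z - 11*y^2 - 3*y
(∇×V)₂ = ∂V₁/∂z − ∂V₃/∂x = -16*x - 5*y^2*z + 4*z^2
(∇×V)₃ = ∂V₂/∂x − ∂V₁/∂y = 0
∇×V = (10*x*y*z - 11*y^2 - 3*y, -16*x - 5*y^2*z + 4*z^2, 0)
At (-2, -3, 3): (90, -67, 0).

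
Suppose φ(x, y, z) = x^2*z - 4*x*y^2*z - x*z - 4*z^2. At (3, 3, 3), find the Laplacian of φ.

∂²φ/∂x² = 2*z
∂²φ/∂y² = -8*x*z
∂²φ/∂z² = -8
∇²φ = -8*x*z + 2*z - 8
At (3, 3, 3): -74.

-74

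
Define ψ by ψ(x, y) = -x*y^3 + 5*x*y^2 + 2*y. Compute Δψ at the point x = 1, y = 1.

∂²ψ/∂x² = 0
∂²ψ/∂y² = 2*x*(-3*y + 5)
∇²ψ = -6*x*y + 10*x
At (1, 1): 4.

4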